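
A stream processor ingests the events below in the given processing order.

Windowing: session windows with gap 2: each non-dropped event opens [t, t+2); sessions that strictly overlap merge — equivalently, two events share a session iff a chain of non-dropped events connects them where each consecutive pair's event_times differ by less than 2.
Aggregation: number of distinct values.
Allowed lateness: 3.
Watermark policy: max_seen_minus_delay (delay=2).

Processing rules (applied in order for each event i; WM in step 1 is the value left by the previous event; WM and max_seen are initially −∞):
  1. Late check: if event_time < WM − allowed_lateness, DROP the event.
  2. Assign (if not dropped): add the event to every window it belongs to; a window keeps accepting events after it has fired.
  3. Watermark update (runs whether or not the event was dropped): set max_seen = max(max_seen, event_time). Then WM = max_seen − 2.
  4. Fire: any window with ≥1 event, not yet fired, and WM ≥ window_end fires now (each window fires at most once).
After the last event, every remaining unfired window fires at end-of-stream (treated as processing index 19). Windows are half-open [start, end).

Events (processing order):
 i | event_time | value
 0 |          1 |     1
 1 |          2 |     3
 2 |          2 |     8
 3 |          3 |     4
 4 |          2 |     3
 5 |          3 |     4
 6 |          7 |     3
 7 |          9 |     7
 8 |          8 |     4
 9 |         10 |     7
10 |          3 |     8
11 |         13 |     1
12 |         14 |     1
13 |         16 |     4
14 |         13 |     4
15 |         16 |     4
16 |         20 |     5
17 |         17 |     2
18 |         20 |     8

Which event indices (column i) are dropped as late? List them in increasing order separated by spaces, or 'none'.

i=0 t=1 v=1: → [1,3); WM=-1
i=1 t=2 v=3: → [1,4); WM=0
i=2 t=2 v=8: → [1,4); WM=0
i=3 t=3 v=4: → [1,5); WM=1
i=4 t=2 v=3: → [1,5); WM=1
i=5 t=3 v=4: → [1,5); WM=1
i=6 t=7 v=3: → [7,9); WM=5
i=7 t=9 v=7: → [9,11); WM=7
i=8 t=8 v=4: → [7,11); WM=7
i=9 t=10 v=7: → [7,12); WM=8
i=10 t=3 v=8: DROP (t<8-3); WM=8
i=11 t=13 v=1: → [13,15); WM=11
i=12 t=14 v=1: → [13,16); WM=12
i=13 t=16 v=4: → [16,18); WM=14
i=14 t=13 v=4: → [13,16); WM=14
i=15 t=16 v=4: → [16,18); WM=14
i=16 t=20 v=5: → [20,22); WM=18
i=17 t=17 v=2: → [16,19); WM=18
i=18 t=20 v=8: → [20,22); WM=18

10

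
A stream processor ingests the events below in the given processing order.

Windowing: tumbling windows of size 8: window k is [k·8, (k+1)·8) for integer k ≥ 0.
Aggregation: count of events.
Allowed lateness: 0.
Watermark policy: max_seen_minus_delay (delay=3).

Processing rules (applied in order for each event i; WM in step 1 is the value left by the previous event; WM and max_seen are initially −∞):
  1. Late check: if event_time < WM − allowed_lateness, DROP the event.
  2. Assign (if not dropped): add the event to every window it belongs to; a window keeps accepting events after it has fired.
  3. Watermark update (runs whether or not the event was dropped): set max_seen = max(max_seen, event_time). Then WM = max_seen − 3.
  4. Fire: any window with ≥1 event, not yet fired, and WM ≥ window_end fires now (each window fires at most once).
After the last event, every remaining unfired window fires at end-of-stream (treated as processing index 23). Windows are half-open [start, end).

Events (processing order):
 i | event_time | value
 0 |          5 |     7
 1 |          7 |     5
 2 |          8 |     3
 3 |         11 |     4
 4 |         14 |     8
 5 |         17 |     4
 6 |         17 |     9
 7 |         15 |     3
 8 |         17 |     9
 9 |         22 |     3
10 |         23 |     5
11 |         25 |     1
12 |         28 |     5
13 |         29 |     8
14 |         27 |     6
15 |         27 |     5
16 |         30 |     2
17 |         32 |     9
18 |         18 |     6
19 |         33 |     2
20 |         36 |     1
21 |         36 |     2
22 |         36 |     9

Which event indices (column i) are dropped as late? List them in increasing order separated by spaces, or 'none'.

18

i=0 t=5 v=7: → [0,8); WM=2
i=1 t=7 v=5: → [0,8); WM=4
i=2 t=8 v=3: → [8,16); WM=5
i=3 t=11 v=4: → [8,16); WM=8; [0,8) fires=2
i=4 t=14 v=8: → [8,16); WM=11
i=5 t=17 v=4: → [16,24); WM=14
i=6 t=17 v=9: → [16,24); WM=14
i=7 t=15 v=3: → [8,16); WM=14
i=8 t=17 v=9: → [16,24); WM=14
i=9 t=22 v=3: → [16,24); WM=19; [8,16) fires=4
i=10 t=23 v=5: → [16,24); WM=20
i=11 t=25 v=1: → [24,32); WM=22
i=12 t=28 v=5: → [24,32); WM=25; [16,24) fires=5
i=13 t=29 v=8: → [24,32); WM=26
i=14 t=27 v=6: → [24,32); WM=26
i=15 t=27 v=5: → [24,32); WM=26
i=16 t=30 v=2: → [24,32); WM=27
i=17 t=32 v=9: → [32,40); WM=29
i=18 t=18 v=6: DROP (t<29-0); WM=29
i=19 t=33 v=2: → [32,40); WM=30
i=20 t=36 v=1: → [32,40); WM=33; [24,32) fires=6
i=21 t=36 v=2: → [32,40); WM=33
i=22 t=36 v=9: → [32,40); WM=33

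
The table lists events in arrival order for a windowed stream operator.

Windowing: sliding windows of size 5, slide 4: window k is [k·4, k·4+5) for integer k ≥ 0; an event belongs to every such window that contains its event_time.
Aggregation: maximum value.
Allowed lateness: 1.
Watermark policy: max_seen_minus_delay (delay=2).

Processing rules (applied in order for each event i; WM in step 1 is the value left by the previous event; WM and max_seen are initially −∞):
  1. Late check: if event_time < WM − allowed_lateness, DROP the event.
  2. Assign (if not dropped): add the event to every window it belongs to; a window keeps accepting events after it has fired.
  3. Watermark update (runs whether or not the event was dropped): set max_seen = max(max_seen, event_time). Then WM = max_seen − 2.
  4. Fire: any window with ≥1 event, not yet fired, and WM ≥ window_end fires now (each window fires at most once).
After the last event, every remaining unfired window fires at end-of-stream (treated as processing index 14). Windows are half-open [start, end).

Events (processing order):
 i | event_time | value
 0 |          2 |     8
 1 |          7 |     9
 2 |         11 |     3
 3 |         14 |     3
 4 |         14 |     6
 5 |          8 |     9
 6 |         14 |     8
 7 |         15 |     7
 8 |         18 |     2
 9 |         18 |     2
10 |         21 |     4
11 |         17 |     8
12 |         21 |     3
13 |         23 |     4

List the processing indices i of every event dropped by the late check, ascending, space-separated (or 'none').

i=0 t=2 v=8: → [0,5); WM=0
i=1 t=7 v=9: → [4,9); WM=5; [0,5) fires=8
i=2 t=11 v=3: → [8,13); WM=9; [4,9) fires=9
i=3 t=14 v=3: → [12,17); WM=12
i=4 t=14 v=6: → [12,17); WM=12
i=5 t=8 v=9: DROP (t<12-1); WM=12
i=6 t=14 v=8: → [12,17); WM=12
i=7 t=15 v=7: → [12,17); WM=13; [8,13) fires=3
i=8 t=18 v=2: → [16,21); WM=16
i=9 t=18 v=2: → [16,21); WM=16
i=10 t=21 v=4: → [20,25); WM=19; [12,17) fires=8
i=11 t=17 v=8: DROP (t<19-1); WM=19
i=12 t=21 v=3: → [20,25); WM=19
i=13 t=23 v=4: → [20,25); WM=21; [16,21) fires=2

5 11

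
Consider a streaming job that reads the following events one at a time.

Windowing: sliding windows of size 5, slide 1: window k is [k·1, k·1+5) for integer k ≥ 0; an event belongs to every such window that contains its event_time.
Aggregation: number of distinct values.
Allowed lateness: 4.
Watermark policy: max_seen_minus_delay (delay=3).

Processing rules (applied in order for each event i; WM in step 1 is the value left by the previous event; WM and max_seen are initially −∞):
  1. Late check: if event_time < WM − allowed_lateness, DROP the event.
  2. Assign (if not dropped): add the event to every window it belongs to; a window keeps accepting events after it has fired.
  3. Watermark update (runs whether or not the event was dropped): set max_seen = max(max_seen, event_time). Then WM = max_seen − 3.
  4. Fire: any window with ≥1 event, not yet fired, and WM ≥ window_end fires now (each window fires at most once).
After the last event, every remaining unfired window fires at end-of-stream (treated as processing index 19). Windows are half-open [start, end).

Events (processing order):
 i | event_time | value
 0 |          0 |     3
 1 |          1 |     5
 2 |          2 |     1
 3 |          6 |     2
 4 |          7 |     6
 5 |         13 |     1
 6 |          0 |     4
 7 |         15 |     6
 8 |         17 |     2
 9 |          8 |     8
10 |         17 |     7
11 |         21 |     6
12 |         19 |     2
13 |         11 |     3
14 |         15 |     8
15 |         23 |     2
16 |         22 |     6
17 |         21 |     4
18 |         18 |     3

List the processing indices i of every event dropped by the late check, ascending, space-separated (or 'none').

i=0 t=0 v=3: → [0,5); WM=-3
i=1 t=1 v=5: → [1,6),[0,5); WM=-2
i=2 t=2 v=1: → [2,7),[1,6),[0,5); WM=-1
i=3 t=6 v=2: → [6,11),[5,10),[4,9),[3,8),[2,7); WM=3
i=4 t=7 v=6: → [7,12),[6,11),[5,10),[4,9),[3,8); WM=4
i=5 t=13 v=1: → [13,18),[12,17),[11,16),[10,15),[9,14); WM=10; [0,5) fires=3 [1,6) fires=2 [2,7) fires=2 [3,8) fires=2 [4,9) fires=2 [5,10) fires=2
i=6 t=0 v=4: DROP (t<10-4); WM=10
i=7 t=15 v=6: → [15,20),[14,19),[13,18),[12,17),[11,16); WM=12; [6,11) fires=2 [7,12) fires=1
i=8 t=17 v=2: → [17,22),[16,21),[15,20),[14,19),[13,18); WM=14; [9,14) fires=1
i=9 t=8 v=8: DROP (t<14-4); WM=14
i=10 t=17 v=7: → [17,22),[16,21),[15,20),[14,19),[13,18); WM=14
i=11 t=21 v=6: → [21,26),[20,25),[19,24),[18,23),[17,22); WM=18; [10,15) fires=1 [11,16) fires=2 [12,17) fires=2 [13,18) fires=4
i=12 t=19 v=2: → [19,24),[18,23),[17,22),[16,21),[15,20); WM=18
i=13 t=11 v=3: DROP (t<18-4); WM=18
i=14 t=15 v=8: → [15,20),[14,19),[13,18),[12,17),[11,16); WM=18
i=15 t=23 v=2: → [23,28),[22,27),[21,26),[20,25),[19,24); WM=20; [14,19) fires=4 [15,20) fires=4
i=16 t=22 v=6: → [22,27),[21,26),[20,25),[19,24),[18,23); WM=20
i=17 t=21 v=4: → [21,26),[20,25),[19,24),[18,23),[17,22); WM=20
i=18 t=18 v=3: → [18,23),[17,22),[16,21),[15,20),[14,19); WM=20

6 9 13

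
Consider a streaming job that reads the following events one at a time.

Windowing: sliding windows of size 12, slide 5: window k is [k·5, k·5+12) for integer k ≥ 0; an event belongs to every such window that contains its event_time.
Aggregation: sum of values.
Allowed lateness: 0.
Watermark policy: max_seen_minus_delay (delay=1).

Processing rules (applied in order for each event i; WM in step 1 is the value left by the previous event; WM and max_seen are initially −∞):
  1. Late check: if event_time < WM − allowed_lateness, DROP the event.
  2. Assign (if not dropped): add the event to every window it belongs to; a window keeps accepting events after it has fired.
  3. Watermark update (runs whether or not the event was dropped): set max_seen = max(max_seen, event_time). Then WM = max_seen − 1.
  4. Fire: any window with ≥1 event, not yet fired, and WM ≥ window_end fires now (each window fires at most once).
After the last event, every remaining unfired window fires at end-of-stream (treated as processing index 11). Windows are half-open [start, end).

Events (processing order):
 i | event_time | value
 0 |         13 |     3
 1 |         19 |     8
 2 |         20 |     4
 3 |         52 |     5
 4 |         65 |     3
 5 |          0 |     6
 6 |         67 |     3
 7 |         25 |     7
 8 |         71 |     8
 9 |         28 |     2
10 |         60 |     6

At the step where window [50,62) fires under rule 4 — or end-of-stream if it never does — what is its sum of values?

5

i=0 t=13 v=3: → [10,22),[5,17); WM=12
i=1 t=19 v=8: → [15,27),[10,22); WM=18; [5,17) fires=3
i=2 t=20 v=4: → [20,32),[15,27),[10,22); WM=19
i=3 t=52 v=5: → [50,62),[45,57); WM=51; [10,22) fires=15 [15,27) fires=12 [20,32) fires=4
i=4 t=65 v=3: → [65,77),[60,72),[55,67); WM=64; [45,57) fires=5 [50,62) fires=5
i=5 t=0 v=6: DROP (t<64-0); WM=64
i=6 t=67 v=3: → [65,77),[60,72); WM=66
i=7 t=25 v=7: DROP (t<66-0); WM=66
i=8 t=71 v=8: → [70,82),[65,77),[60,72); WM=70; [55,67) fires=3
i=9 t=28 v=2: DROP (t<70-0); WM=70
i=10 t=60 v=6: DROP (t<70-0); WM=70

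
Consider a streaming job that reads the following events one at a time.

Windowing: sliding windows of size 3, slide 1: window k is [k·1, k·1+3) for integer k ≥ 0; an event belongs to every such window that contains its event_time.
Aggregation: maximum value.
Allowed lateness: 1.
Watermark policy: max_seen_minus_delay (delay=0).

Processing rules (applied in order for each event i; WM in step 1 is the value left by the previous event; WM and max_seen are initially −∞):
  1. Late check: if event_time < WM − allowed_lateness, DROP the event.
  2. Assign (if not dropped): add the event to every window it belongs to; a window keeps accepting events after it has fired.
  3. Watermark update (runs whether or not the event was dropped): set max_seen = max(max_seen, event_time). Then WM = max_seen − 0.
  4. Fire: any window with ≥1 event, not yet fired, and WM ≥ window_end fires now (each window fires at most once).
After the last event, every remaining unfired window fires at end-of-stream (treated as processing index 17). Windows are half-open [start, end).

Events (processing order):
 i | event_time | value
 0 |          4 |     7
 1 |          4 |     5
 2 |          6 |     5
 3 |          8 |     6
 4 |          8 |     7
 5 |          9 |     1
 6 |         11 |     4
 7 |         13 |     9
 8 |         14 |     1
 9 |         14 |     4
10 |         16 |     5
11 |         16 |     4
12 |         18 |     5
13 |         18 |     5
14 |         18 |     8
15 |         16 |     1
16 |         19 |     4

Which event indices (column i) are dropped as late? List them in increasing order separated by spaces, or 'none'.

15

i=0 t=4 v=7: → [4,7),[3,6),[2,5); WM=4
i=1 t=4 v=5: → [4,7),[3,6),[2,5); WM=4
i=2 t=6 v=5: → [6,9),[5,8),[4,7); WM=6; [2,5) fires=7 [3,6) fires=7
i=3 t=8 v=6: → [8,11),[7,10),[6,9); WM=8; [4,7) fires=7 [5,8) fires=5
i=4 t=8 v=7: → [8,11),[7,10),[6,9); WM=8
i=5 t=9 v=1: → [9,12),[8,11),[7,10); WM=9; [6,9) fires=7
i=6 t=11 v=4: → [11,14),[10,13),[9,12); WM=11; [7,10) fires=7 [8,11) fires=7
i=7 t=13 v=9: → [13,16),[12,15),[11,14); WM=13; [9,12) fires=4 [10,13) fires=4
i=8 t=14 v=1: → [14,17),[13,16),[12,15); WM=14; [11,14) fires=9
i=9 t=14 v=4: → [14,17),[13,16),[12,15); WM=14
i=10 t=16 v=5: → [16,19),[15,18),[14,17); WM=16; [12,15) fires=9 [13,16) fires=9
i=11 t=16 v=4: → [16,19),[15,18),[14,17); WM=16
i=12 t=18 v=5: → [18,21),[17,20),[16,19); WM=18; [14,17) fires=5 [15,18) fires=5
i=13 t=18 v=5: → [18,21),[17,20),[16,19); WM=18
i=14 t=18 v=8: → [18,21),[17,20),[16,19); WM=18
i=15 t=16 v=1: DROP (t<18-1); WM=18
i=16 t=19 v=4: → [19,22),[18,21),[17,20); WM=19; [16,19) fires=8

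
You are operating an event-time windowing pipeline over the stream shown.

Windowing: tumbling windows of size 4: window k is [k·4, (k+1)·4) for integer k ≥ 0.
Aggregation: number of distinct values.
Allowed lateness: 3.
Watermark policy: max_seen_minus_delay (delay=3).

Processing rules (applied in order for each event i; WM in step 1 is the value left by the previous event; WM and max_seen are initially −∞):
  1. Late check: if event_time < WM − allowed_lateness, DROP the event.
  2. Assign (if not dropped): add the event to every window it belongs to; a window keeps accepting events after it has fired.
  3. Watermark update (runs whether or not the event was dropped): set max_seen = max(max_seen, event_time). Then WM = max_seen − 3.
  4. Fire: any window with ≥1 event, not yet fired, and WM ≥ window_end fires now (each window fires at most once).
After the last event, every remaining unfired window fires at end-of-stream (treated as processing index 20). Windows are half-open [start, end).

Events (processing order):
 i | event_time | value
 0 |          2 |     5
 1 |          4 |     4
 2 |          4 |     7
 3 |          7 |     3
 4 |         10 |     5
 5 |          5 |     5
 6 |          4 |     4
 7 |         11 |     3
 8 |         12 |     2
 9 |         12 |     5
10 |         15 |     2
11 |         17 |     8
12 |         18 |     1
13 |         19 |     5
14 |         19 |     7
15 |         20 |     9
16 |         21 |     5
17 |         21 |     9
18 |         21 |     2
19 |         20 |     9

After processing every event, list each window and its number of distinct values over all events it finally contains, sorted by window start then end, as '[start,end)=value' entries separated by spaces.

[0,4)=1 [4,8)=4 [8,12)=2 [12,16)=2 [16,20)=4 [20,24)=3

i=0 t=2 v=5: → [0,4); WM=-1
i=1 t=4 v=4: → [4,8); WM=1
i=2 t=4 v=7: → [4,8); WM=1
i=3 t=7 v=3: → [4,8); WM=4; [0,4) fires=1
i=4 t=10 v=5: → [8,12); WM=7
i=5 t=5 v=5: → [4,8); WM=7
i=6 t=4 v=4: → [4,8); WM=7
i=7 t=11 v=3: → [8,12); WM=8; [4,8) fires=4
i=8 t=12 v=2: → [12,16); WM=9
i=9 t=12 v=5: → [12,16); WM=9
i=10 t=15 v=2: → [12,16); WM=12; [8,12) fires=2
i=11 t=17 v=8: → [16,20); WM=14
i=12 t=18 v=1: → [16,20); WM=15
i=13 t=19 v=5: → [16,20); WM=16; [12,16) fires=2
i=14 t=19 v=7: → [16,20); WM=16
i=15 t=20 v=9: → [20,24); WM=17
i=16 t=21 v=5: → [20,24); WM=18
i=17 t=21 v=9: → [20,24); WM=18
i=18 t=21 v=2: → [20,24); WM=18
i=19 t=20 v=9: → [20,24); WM=18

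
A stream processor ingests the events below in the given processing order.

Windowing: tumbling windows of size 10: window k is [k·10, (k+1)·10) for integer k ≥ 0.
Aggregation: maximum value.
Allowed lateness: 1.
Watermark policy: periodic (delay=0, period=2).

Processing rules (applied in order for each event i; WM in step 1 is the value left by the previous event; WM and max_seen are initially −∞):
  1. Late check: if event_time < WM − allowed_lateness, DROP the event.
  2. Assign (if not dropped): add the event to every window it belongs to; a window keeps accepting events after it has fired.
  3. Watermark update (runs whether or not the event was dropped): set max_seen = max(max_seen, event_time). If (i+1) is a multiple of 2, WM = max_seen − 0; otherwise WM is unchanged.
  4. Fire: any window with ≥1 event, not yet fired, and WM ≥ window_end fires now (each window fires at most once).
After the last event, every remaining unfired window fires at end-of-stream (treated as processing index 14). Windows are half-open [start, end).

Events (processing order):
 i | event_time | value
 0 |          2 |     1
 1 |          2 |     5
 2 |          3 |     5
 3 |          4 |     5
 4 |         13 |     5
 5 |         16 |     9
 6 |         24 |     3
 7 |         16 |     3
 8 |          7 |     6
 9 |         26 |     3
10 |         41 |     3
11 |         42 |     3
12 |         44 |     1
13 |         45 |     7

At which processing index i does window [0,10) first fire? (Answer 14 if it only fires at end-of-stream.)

i=0 t=2 v=1: → [0,10); WM=−∞
i=1 t=2 v=5: → [0,10); WM=2
i=2 t=3 v=5: → [0,10); WM=2
i=3 t=4 v=5: → [0,10); WM=4
i=4 t=13 v=5: → [10,20); WM=4
i=5 t=16 v=9: → [10,20); WM=16; [0,10) fires=5
i=6 t=24 v=3: → [20,30); WM=16
i=7 t=16 v=3: → [10,20); WM=24; [10,20) fires=9
i=8 t=7 v=6: DROP (t<24-1); WM=24
i=9 t=26 v=3: → [20,30); WM=26
i=10 t=41 v=3: → [40,50); WM=26
i=11 t=42 v=3: → [40,50); WM=42; [20,30) fires=3
i=12 t=44 v=1: → [40,50); WM=42
i=13 t=45 v=7: → [40,50); WM=45

5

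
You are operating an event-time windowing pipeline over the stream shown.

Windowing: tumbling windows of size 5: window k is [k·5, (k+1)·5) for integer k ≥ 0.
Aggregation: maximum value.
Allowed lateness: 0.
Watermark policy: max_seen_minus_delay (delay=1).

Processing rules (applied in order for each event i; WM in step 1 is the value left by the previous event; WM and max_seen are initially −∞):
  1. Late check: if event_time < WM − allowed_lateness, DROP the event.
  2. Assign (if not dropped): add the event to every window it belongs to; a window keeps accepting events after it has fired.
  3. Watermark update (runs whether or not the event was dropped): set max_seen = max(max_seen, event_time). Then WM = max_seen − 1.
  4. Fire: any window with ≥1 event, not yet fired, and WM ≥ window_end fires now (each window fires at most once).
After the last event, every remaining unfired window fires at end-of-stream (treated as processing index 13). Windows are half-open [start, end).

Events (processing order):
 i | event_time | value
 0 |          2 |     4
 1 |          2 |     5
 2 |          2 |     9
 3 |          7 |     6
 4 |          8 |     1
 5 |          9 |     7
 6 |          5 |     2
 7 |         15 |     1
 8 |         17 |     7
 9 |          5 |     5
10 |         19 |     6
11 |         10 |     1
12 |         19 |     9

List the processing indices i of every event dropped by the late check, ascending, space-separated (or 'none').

i=0 t=2 v=4: → [0,5); WM=1
i=1 t=2 v=5: → [0,5); WM=1
i=2 t=2 v=9: → [0,5); WM=1
i=3 t=7 v=6: → [5,10); WM=6; [0,5) fires=9
i=4 t=8 v=1: → [5,10); WM=7
i=5 t=9 v=7: → [5,10); WM=8
i=6 t=5 v=2: DROP (t<8-0); WM=8
i=7 t=15 v=1: → [15,20); WM=14; [5,10) fires=7
i=8 t=17 v=7: → [15,20); WM=16
i=9 t=5 v=5: DROP (t<16-0); WM=16
i=10 t=19 v=6: → [15,20); WM=18
i=11 t=10 v=1: DROP (t<18-0); WM=18
i=12 t=19 v=9: → [15,20); WM=18

6 9 11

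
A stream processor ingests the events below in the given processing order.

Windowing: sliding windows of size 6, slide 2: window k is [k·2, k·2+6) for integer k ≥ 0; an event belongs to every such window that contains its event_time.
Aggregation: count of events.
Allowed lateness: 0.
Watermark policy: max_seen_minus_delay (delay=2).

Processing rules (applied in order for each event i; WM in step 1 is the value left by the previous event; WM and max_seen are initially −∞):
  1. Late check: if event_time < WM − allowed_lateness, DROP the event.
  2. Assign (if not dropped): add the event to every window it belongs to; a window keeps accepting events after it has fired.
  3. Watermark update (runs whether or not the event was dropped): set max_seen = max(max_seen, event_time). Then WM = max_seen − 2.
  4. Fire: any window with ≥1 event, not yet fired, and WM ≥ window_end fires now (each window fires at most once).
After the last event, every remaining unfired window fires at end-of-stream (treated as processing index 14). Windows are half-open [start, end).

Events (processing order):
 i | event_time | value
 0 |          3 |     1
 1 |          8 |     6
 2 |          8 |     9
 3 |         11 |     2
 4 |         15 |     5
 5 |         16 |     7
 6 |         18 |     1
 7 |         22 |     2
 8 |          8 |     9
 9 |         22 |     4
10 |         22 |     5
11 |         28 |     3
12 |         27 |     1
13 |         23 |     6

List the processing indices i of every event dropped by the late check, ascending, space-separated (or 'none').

i=0 t=3 v=1: → [2,8),[0,6); WM=1
i=1 t=8 v=6: → [8,14),[6,12),[4,10); WM=6; [0,6) fires=1
i=2 t=8 v=9: → [8,14),[6,12),[4,10); WM=6
i=3 t=11 v=2: → [10,16),[8,14),[6,12); WM=9; [2,8) fires=1
i=4 t=15 v=5: → [14,20),[12,18),[10,16); WM=13; [4,10) fires=2 [6,12) fires=3
i=5 t=16 v=7: → [16,22),[14,20),[12,18); WM=14; [8,14) fires=3
i=6 t=18 v=1: → [18,24),[16,22),[14,20); WM=16; [10,16) fires=2
i=7 t=22 v=2: → [22,28),[20,26),[18,24); WM=20; [12,18) fires=2 [14,20) fires=3
i=8 t=8 v=9: DROP (t<20-0); WM=20
i=9 t=22 v=4: → [22,28),[20,26),[18,24); WM=20
i=10 t=22 v=5: → [22,28),[20,26),[18,24); WM=20
i=11 t=28 v=3: → [28,34),[26,32),[24,30); WM=26; [16,22) fires=2 [18,24) fires=4 [20,26) fires=3
i=12 t=27 v=1: → [26,32),[24,30),[22,28); WM=26
i=13 t=23 v=6: DROP (t<26-0); WM=26

8 13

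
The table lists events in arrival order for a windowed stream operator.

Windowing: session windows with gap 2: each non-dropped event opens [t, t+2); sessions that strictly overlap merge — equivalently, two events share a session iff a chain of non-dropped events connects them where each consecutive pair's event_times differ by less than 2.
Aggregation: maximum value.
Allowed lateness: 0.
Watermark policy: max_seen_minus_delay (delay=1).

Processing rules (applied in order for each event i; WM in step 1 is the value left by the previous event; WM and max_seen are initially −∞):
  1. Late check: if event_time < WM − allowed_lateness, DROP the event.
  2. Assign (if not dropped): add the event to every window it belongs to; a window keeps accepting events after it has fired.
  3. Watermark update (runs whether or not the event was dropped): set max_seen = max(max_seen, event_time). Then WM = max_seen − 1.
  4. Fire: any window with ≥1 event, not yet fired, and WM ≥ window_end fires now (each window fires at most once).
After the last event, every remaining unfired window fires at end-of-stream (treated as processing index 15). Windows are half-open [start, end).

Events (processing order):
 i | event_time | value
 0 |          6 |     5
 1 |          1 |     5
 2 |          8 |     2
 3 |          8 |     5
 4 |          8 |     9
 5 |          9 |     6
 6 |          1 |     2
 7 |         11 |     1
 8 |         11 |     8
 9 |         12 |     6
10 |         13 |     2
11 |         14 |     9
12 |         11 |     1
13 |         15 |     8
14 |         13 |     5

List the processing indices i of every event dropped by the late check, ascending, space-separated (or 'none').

1 6 12 14

i=0 t=6 v=5: → [6,8); WM=5
i=1 t=1 v=5: DROP (t<5-0); WM=5
i=2 t=8 v=2: → [8,10); WM=7
i=3 t=8 v=5: → [8,10); WM=7
i=4 t=8 v=9: → [8,10); WM=7
i=5 t=9 v=6: → [8,11); WM=8
i=6 t=1 v=2: DROP (t<8-0); WM=8
i=7 t=11 v=1: → [11,13); WM=10
i=8 t=11 v=8: → [11,13); WM=10
i=9 t=12 v=6: → [11,14); WM=11
i=10 t=13 v=2: → [11,15); WM=12
i=11 t=14 v=9: → [11,16); WM=13
i=12 t=11 v=1: DROP (t<13-0); WM=13
i=13 t=15 v=8: → [11,17); WM=14
i=14 t=13 v=5: DROP (t<14-0); WM=14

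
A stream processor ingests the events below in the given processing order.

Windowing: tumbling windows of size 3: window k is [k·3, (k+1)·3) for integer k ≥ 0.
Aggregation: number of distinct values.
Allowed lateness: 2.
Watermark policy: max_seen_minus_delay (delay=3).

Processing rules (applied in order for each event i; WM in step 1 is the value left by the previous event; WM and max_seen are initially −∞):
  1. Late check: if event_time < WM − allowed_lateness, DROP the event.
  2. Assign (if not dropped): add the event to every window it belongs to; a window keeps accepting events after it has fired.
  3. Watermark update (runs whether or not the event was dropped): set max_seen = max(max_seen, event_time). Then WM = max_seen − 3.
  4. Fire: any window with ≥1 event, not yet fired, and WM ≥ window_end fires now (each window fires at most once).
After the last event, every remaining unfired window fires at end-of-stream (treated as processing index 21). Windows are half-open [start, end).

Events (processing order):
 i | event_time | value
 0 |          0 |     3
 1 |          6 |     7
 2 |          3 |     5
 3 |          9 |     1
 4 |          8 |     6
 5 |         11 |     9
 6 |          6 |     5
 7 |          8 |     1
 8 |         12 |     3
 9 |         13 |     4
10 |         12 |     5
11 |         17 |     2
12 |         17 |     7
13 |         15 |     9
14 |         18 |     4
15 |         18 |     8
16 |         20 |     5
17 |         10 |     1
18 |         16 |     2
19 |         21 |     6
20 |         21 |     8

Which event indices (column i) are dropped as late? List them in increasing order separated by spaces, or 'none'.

17

i=0 t=0 v=3: → [0,3); WM=-3
i=1 t=6 v=7: → [6,9); WM=3; [0,3) fires=1
i=2 t=3 v=5: → [3,6); WM=3
i=3 t=9 v=1: → [9,12); WM=6; [3,6) fires=1
i=4 t=8 v=6: → [6,9); WM=6
i=5 t=11 v=9: → [9,12); WM=8
i=6 t=6 v=5: → [6,9); WM=8
i=7 t=8 v=1: → [6,9); WM=8
i=8 t=12 v=3: → [12,15); WM=9; [6,9) fires=4
i=9 t=13 v=4: → [12,15); WM=10
i=10 t=12 v=5: → [12,15); WM=10
i=11 t=17 v=2: → [15,18); WM=14; [9,12) fires=2
i=12 t=17 v=7: → [15,18); WM=14
i=13 t=15 v=9: → [15,18); WM=14
i=14 t=18 v=4: → [18,21); WM=15; [12,15) fires=3
i=15 t=18 v=8: → [18,21); WM=15
i=16 t=20 v=5: → [18,21); WM=17
i=17 t=10 v=1: DROP (t<17-2); WM=17
i=18 t=16 v=2: → [15,18); WM=17
i=19 t=21 v=6: → [21,24); WM=18; [15,18) fires=3
i=20 t=21 v=8: → [21,24); WM=18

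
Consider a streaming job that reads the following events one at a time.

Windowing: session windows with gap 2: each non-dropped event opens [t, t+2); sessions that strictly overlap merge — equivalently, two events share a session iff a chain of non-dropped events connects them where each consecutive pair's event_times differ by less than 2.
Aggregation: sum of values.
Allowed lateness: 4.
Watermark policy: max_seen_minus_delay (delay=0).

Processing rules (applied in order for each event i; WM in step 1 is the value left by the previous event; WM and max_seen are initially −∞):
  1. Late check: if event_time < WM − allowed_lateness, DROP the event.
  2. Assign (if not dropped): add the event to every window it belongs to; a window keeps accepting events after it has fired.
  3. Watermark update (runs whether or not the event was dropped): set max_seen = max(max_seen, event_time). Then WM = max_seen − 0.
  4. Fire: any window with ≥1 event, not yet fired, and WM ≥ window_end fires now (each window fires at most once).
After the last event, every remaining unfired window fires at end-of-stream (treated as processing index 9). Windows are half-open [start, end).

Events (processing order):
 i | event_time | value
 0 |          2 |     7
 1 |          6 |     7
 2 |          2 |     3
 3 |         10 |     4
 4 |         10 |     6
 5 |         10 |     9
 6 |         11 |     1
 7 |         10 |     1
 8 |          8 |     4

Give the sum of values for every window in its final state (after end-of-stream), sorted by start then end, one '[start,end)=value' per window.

[2,4)=10 [6,8)=7 [8,10)=4 [10,13)=21

i=0 t=2 v=7: → [2,4); WM=2
i=1 t=6 v=7: → [6,8); WM=6
i=2 t=2 v=3: → [2,4); WM=6
i=3 t=10 v=4: → [10,12); WM=10
i=4 t=10 v=6: → [10,12); WM=10
i=5 t=10 v=9: → [10,12); WM=10
i=6 t=11 v=1: → [10,13); WM=11
i=7 t=10 v=1: → [10,13); WM=11
i=8 t=8 v=4: → [8,10); WM=11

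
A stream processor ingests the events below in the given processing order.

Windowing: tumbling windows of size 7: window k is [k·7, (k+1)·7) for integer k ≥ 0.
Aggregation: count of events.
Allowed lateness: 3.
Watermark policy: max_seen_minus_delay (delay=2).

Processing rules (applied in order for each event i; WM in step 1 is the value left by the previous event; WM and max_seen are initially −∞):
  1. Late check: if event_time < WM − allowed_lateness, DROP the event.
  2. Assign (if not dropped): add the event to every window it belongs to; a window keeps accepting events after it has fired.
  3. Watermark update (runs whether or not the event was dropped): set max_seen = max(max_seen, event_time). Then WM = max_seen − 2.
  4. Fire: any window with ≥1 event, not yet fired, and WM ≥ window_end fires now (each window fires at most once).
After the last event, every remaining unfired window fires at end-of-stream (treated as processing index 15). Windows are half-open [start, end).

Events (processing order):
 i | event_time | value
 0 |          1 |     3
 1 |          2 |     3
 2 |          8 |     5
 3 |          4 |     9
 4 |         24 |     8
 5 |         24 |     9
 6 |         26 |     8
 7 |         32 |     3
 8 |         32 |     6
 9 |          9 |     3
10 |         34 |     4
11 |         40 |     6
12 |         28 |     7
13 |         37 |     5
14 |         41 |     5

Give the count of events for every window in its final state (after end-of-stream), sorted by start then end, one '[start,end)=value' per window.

[0,7)=3 [7,14)=1 [21,28)=3 [28,35)=3 [35,42)=3

i=0 t=1 v=3: → [0,7); WM=-1
i=1 t=2 v=3: → [0,7); WM=0
i=2 t=8 v=5: → [7,14); WM=6
i=3 t=4 v=9: → [0,7); WM=6
i=4 t=24 v=8: → [21,28); WM=22; [0,7) fires=3 [7,14) fires=1
i=5 t=24 v=9: → [21,28); WM=22
i=6 t=26 v=8: → [21,28); WM=24
i=7 t=32 v=3: → [28,35); WM=30; [21,28) fires=3
i=8 t=32 v=6: → [28,35); WM=30
i=9 t=9 v=3: DROP (t<30-3); WM=30
i=10 t=34 v=4: → [28,35); WM=32
i=11 t=40 v=6: → [35,42); WM=38; [28,35) fires=3
i=12 t=28 v=7: DROP (t<38-3); WM=38
i=13 t=37 v=5: → [35,42); WM=38
i=14 t=41 v=5: → [35,42); WM=39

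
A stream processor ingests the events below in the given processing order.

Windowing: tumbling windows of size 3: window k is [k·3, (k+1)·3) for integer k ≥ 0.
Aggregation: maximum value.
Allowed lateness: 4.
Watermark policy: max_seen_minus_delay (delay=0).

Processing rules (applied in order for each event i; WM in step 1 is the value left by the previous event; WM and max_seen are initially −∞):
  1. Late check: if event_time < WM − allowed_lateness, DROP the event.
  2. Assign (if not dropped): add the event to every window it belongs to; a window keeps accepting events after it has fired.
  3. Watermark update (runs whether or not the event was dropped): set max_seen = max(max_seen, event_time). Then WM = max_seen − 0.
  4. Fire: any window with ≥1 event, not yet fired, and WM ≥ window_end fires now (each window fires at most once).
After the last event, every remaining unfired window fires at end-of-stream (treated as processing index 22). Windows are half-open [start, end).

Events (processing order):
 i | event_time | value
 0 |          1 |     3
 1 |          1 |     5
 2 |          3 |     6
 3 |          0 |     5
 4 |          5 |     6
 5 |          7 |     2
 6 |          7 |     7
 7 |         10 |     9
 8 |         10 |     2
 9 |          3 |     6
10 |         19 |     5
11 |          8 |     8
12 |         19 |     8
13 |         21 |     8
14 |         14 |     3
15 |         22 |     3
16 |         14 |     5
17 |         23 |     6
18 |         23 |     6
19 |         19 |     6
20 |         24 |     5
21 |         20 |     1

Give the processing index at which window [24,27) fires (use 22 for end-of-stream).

22

i=0 t=1 v=3: → [0,3); WM=1
i=1 t=1 v=5: → [0,3); WM=1
i=2 t=3 v=6: → [3,6); WM=3; [0,3) fires=5
i=3 t=0 v=5: → [0,3); WM=3
i=4 t=5 v=6: → [3,6); WM=5
i=5 t=7 v=2: → [6,9); WM=7; [3,6) fires=6
i=6 t=7 v=7: → [6,9); WM=7
i=7 t=10 v=9: → [9,12); WM=10; [6,9) fires=7
i=8 t=10 v=2: → [9,12); WM=10
i=9 t=3 v=6: DROP (t<10-4); WM=10
i=10 t=19 v=5: → [18,21); WM=19; [9,12) fires=9
i=11 t=8 v=8: DROP (t<19-4); WM=19
i=12 t=19 v=8: → [18,21); WM=19
i=13 t=21 v=8: → [21,24); WM=21; [18,21) fires=8
i=14 t=14 v=3: DROP (t<21-4); WM=21
i=15 t=22 v=3: → [21,24); WM=22
i=16 t=14 v=5: DROP (t<22-4); WM=22
i=17 t=23 v=6: → [21,24); WM=23
i=18 t=23 v=6: → [21,24); WM=23
i=19 t=19 v=6: → [18,21); WM=23
i=20 t=24 v=5: → [24,27); WM=24; [21,24) fires=8
i=21 t=20 v=1: → [18,21); WM=24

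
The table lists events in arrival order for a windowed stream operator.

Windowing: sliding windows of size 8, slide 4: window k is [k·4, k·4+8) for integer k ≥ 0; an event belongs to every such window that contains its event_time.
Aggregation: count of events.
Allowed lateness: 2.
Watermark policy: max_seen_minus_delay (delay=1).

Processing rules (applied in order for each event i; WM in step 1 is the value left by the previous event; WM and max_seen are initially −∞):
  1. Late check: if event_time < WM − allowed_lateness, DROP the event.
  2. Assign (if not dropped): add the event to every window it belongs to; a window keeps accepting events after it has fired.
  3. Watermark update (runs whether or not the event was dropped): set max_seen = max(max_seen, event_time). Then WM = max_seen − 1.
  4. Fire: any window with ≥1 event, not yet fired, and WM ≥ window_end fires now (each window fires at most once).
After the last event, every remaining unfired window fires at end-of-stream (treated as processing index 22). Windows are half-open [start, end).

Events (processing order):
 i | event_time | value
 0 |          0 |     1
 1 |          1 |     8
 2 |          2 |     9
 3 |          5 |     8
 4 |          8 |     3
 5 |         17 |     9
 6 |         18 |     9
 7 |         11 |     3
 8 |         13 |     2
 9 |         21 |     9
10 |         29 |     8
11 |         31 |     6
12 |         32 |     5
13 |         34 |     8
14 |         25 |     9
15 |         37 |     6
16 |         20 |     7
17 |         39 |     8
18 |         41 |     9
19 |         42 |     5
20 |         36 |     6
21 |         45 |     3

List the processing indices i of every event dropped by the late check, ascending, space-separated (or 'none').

i=0 t=0 v=1: → [0,8); WM=-1
i=1 t=1 v=8: → [0,8); WM=0
i=2 t=2 v=9: → [0,8); WM=1
i=3 t=5 v=8: → [4,12),[0,8); WM=4
i=4 t=8 v=3: → [8,16),[4,12); WM=7
i=5 t=17 v=9: → [16,24),[12,20); WM=16; [0,8) fires=4 [4,12) fires=2 [8,16) fires=1
i=6 t=18 v=9: → [16,24),[12,20); WM=17
i=7 t=11 v=3: DROP (t<17-2); WM=17
i=8 t=13 v=2: DROP (t<17-2); WM=17
i=9 t=21 v=9: → [20,28),[16,24); WM=20; [12,20) fires=2
i=10 t=29 v=8: → [28,36),[24,32); WM=28; [16,24) fires=3 [20,28) fires=1
i=11 t=31 v=6: → [28,36),[24,32); WM=30
i=12 t=32 v=5: → [32,40),[28,36); WM=31
i=13 t=34 v=8: → [32,40),[28,36); WM=33; [24,32) fires=2
i=14 t=25 v=9: DROP (t<33-2); WM=33
i=15 t=37 v=6: → [36,44),[32,40); WM=36; [28,36) fires=4
i=16 t=20 v=7: DROP (t<36-2); WM=36
i=17 t=39 v=8: → [36,44),[32,40); WM=38
i=18 t=41 v=9: → [40,48),[36,44); WM=40; [32,40) fires=4
i=19 t=42 v=5: → [40,48),[36,44); WM=41
i=20 t=36 v=6: DROP (t<41-2); WM=41
i=21 t=45 v=3: → [44,52),[40,48); WM=44; [36,44) fires=4

7 8 14 16 20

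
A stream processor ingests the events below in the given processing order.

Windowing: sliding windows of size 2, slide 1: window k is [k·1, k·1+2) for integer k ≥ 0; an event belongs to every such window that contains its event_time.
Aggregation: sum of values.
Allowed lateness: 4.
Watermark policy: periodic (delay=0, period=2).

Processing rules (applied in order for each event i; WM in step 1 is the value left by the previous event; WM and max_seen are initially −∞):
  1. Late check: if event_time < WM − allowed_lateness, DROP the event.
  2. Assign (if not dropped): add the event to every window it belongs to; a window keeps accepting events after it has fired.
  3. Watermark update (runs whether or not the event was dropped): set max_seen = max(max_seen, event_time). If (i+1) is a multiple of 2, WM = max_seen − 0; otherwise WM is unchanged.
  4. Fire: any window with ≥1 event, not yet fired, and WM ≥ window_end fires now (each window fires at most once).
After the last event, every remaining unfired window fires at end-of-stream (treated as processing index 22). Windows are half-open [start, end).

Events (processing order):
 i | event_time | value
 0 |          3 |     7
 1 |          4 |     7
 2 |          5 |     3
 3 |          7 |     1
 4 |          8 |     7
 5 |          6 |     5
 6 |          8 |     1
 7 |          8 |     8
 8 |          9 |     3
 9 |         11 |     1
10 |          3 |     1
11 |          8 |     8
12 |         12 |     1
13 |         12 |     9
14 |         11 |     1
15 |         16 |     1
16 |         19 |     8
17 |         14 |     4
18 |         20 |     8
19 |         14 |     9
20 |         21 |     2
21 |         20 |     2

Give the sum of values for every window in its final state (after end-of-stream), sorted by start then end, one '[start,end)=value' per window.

[2,4)=7 [3,5)=14 [4,6)=10 [5,7)=8 [6,8)=6 [7,9)=25 [8,10)=27 [9,11)=3 [10,12)=2 [11,13)=12 [12,14)=10 [13,15)=4 [14,16)=4 [15,17)=1 [16,18)=1 [18,20)=8 [19,21)=18 [20,22)=12 [21,23)=2

i=0 t=3 v=7: → [3,5),[2,4); WM=−∞
i=1 t=4 v=7: → [4,6),[3,5); WM=4; [2,4) fires=7
i=2 t=5 v=3: → [5,7),[4,6); WM=4
i=3 t=7 v=1: → [7,9),[6,8); WM=7; [3,5) fires=14 [4,6) fires=10 [5,7) fires=3
i=4 t=8 v=7: → [8,10),[7,9); WM=7
i=5 t=6 v=5: → [6,8),[5,7); WM=8; [6,8) fires=6
i=6 t=8 v=1: → [8,10),[7,9); WM=8
i=7 t=8 v=8: → [8,10),[7,9); WM=8
i=8 t=9 v=3: → [9,11),[8,10); WM=8
i=9 t=11 v=1: → [11,13),[10,12); WM=11; [7,9) fires=17 [8,10) fires=19 [9,11) fires=3
i=10 t=3 v=1: DROP (t<11-4); WM=11
i=11 t=8 v=8: → [8,10),[7,9); WM=11
i=12 t=12 v=1: → [12,14),[11,13); WM=11
i=13 t=12 v=9: → [12,14),[11,13); WM=12; [10,12) fires=1
i=14 t=11 v=1: → [11,13),[10,12); WM=12
i=15 t=16 v=1: → [16,18),[15,17); WM=16; [11,13) fires=12 [12,14) fires=10
i=16 t=19 v=8: → [19,21),[18,20); WM=16
i=17 t=14 v=4: → [14,16),[13,15); WM=19; [13,15) fires=4 [14,16) fires=4 [15,17) fires=1 [16,18) fires=1
i=18 t=20 v=8: → [20,22),[19,21); WM=19
i=19 t=14 v=9: DROP (t<19-4); WM=20; [18,20) fires=8
i=20 t=21 v=2: → [21,23),[20,22); WM=20
i=21 t=20 v=2: → [20,22),[19,21); WM=21; [19,21) fires=18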